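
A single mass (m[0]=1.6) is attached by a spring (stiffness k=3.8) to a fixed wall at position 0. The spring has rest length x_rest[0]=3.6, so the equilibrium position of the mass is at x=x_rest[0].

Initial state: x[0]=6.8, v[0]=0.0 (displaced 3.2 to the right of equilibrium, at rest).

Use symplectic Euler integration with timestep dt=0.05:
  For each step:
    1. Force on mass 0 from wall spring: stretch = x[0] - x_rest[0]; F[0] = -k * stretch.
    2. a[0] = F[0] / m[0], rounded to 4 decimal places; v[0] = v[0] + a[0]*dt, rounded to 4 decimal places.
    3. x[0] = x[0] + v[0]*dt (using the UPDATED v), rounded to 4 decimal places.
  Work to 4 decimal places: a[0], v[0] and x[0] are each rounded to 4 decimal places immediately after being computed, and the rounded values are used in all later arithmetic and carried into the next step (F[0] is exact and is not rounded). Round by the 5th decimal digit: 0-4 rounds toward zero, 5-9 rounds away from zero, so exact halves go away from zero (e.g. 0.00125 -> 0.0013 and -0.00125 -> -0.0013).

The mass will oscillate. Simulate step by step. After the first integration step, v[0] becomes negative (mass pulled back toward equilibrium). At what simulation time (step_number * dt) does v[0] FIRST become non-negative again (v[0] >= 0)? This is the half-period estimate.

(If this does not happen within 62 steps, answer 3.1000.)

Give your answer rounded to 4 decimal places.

Answer: 2.0500

Derivation:
Step 0: x=[6.8000] v=[0.0000]
Step 1: x=[6.7810] v=[-0.3800]
Step 2: x=[6.7431] v=[-0.7577]
Step 3: x=[6.6866] v=[-1.1309]
Step 4: x=[6.6117] v=[-1.4974]
Step 5: x=[6.5190] v=[-1.8550]
Step 6: x=[6.4089] v=[-2.2016]
Step 7: x=[6.2821] v=[-2.5352]
Step 8: x=[6.1394] v=[-2.8537]
Step 9: x=[5.9816] v=[-3.1553]
Step 10: x=[5.8097] v=[-3.4381]
Step 11: x=[5.6247] v=[-3.7005]
Step 12: x=[5.4277] v=[-3.9409]
Step 13: x=[5.2198] v=[-4.1579]
Step 14: x=[5.0023] v=[-4.3503]
Step 15: x=[4.7765] v=[-4.5168]
Step 16: x=[4.5437] v=[-4.6565]
Step 17: x=[4.3053] v=[-4.7686]
Step 18: x=[4.0627] v=[-4.8524]
Step 19: x=[3.8173] v=[-4.9073]
Step 20: x=[3.5706] v=[-4.9331]
Step 21: x=[3.3241] v=[-4.9296]
Step 22: x=[3.0793] v=[-4.8968]
Step 23: x=[2.8376] v=[-4.8350]
Step 24: x=[2.6004] v=[-4.7445]
Step 25: x=[2.3691] v=[-4.6258]
Step 26: x=[2.1451] v=[-4.4796]
Step 27: x=[1.9298] v=[-4.3068]
Step 28: x=[1.7244] v=[-4.1085]
Step 29: x=[1.5301] v=[-3.8858]
Step 30: x=[1.3481] v=[-3.6400]
Step 31: x=[1.1795] v=[-3.3726]
Step 32: x=[1.0252] v=[-3.0852]
Step 33: x=[0.8862] v=[-2.7794]
Step 34: x=[0.7633] v=[-2.4571]
Step 35: x=[0.6573] v=[-2.1202]
Step 36: x=[0.5688] v=[-1.7708]
Step 37: x=[0.4983] v=[-1.4108]
Step 38: x=[0.4462] v=[-1.0425]
Step 39: x=[0.4128] v=[-0.6680]
Step 40: x=[0.3983] v=[-0.2895]
Step 41: x=[0.4028] v=[0.0907]
First v>=0 after going negative at step 41, time=2.0500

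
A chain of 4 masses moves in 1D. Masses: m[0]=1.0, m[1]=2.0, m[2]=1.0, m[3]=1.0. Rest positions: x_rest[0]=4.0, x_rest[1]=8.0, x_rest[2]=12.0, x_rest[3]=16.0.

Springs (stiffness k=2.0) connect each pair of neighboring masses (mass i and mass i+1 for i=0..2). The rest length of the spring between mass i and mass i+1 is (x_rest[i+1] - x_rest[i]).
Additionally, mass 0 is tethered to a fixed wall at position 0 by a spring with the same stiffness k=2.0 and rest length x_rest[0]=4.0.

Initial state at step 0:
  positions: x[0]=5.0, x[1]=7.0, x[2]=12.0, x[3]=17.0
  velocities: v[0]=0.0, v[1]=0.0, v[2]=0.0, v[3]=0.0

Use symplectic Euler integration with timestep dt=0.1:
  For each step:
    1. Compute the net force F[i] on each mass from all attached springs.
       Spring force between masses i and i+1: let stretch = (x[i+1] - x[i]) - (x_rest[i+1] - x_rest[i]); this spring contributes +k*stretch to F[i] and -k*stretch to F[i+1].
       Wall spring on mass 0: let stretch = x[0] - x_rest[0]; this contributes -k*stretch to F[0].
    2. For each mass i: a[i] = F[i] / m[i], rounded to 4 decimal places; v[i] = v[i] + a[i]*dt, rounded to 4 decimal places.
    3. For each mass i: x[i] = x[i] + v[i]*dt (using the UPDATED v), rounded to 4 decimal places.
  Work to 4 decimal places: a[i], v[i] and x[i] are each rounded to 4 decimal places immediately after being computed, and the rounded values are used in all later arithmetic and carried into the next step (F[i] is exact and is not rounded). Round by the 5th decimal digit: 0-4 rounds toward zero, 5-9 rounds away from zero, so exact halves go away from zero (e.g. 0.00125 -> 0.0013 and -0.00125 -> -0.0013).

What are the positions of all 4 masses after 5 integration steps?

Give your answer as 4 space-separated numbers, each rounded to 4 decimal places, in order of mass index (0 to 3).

Step 0: x=[5.0000 7.0000 12.0000 17.0000] v=[0.0000 0.0000 0.0000 0.0000]
Step 1: x=[4.9400 7.0300 12.0000 16.9800] v=[-0.6000 0.3000 0.0000 -0.2000]
Step 2: x=[4.8230 7.0888 12.0002 16.9404] v=[-1.1700 0.5880 0.0020 -0.3960]
Step 3: x=[4.6549 7.1741 12.0010 16.8820] v=[-1.6814 0.8526 0.0078 -0.5840]
Step 4: x=[4.4441 7.2824 12.0029 16.8060] v=[-2.1085 1.0834 0.0186 -0.7602]
Step 5: x=[4.2011 7.4096 12.0064 16.7139] v=[-2.4297 1.2716 0.0351 -0.9208]

Answer: 4.2011 7.4096 12.0064 16.7139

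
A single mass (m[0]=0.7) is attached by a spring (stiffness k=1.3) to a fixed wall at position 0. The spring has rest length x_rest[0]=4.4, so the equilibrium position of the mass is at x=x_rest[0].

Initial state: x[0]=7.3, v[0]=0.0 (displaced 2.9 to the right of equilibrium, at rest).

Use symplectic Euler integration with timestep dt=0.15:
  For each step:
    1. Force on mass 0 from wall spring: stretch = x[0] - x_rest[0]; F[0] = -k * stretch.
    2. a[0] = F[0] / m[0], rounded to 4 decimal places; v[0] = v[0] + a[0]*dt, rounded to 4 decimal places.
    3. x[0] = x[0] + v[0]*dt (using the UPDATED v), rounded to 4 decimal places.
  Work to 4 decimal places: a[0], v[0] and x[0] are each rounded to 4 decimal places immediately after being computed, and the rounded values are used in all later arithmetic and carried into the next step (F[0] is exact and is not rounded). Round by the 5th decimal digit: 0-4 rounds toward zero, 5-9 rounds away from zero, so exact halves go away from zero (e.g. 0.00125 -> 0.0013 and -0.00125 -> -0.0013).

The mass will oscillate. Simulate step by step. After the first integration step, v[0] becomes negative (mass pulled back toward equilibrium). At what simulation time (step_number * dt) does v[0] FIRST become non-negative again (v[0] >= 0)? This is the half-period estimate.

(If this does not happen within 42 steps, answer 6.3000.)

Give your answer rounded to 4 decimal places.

Answer: 2.4000

Derivation:
Step 0: x=[7.3000] v=[0.0000]
Step 1: x=[7.1788] v=[-0.8079]
Step 2: x=[6.9415] v=[-1.5820]
Step 3: x=[6.5980] v=[-2.2900]
Step 4: x=[6.1627] v=[-2.9023]
Step 5: x=[5.6537] v=[-3.3933]
Step 6: x=[5.0923] v=[-3.7425]
Step 7: x=[4.5020] v=[-3.9354]
Step 8: x=[3.9074] v=[-3.9638]
Step 9: x=[3.3334] v=[-3.8266]
Step 10: x=[2.8040] v=[-3.5295]
Step 11: x=[2.3413] v=[-3.0849]
Step 12: x=[1.9646] v=[-2.5114]
Step 13: x=[1.6897] v=[-1.8330]
Step 14: x=[1.5280] v=[-1.0780]
Step 15: x=[1.4863] v=[-0.2779]
Step 16: x=[1.5664] v=[0.5338]
First v>=0 after going negative at step 16, time=2.4000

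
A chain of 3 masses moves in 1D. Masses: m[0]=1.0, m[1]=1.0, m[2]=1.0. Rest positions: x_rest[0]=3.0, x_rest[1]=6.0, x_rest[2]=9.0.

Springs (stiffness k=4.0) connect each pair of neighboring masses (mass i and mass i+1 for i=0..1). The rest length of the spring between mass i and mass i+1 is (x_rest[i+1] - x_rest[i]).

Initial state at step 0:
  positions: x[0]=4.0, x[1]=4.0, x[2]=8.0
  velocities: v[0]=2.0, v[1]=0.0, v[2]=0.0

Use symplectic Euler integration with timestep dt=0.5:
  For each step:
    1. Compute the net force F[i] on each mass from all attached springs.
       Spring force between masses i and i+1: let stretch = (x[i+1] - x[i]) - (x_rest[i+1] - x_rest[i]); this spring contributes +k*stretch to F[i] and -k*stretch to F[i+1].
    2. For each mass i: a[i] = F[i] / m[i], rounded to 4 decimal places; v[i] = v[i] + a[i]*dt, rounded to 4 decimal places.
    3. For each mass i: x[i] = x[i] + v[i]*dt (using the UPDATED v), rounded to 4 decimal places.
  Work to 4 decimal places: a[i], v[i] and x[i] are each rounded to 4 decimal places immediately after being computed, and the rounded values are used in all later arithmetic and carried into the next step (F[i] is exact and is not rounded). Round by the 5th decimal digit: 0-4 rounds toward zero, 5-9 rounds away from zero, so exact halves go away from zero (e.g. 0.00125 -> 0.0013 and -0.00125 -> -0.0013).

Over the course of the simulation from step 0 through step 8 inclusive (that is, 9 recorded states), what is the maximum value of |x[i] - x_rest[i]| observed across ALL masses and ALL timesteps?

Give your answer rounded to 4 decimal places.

Answer: 4.0000

Derivation:
Step 0: x=[4.0000 4.0000 8.0000] v=[2.0000 0.0000 0.0000]
Step 1: x=[2.0000 8.0000 7.0000] v=[-4.0000 8.0000 -2.0000]
Step 2: x=[3.0000 5.0000 10.0000] v=[2.0000 -6.0000 6.0000]
Step 3: x=[3.0000 5.0000 11.0000] v=[0.0000 0.0000 2.0000]
Step 4: x=[2.0000 9.0000 9.0000] v=[-2.0000 8.0000 -4.0000]
Step 5: x=[5.0000 6.0000 10.0000] v=[6.0000 -6.0000 2.0000]
Step 6: x=[6.0000 6.0000 10.0000] v=[2.0000 0.0000 0.0000]
Step 7: x=[4.0000 10.0000 9.0000] v=[-4.0000 8.0000 -2.0000]
Step 8: x=[5.0000 7.0000 12.0000] v=[2.0000 -6.0000 6.0000]
Max displacement = 4.0000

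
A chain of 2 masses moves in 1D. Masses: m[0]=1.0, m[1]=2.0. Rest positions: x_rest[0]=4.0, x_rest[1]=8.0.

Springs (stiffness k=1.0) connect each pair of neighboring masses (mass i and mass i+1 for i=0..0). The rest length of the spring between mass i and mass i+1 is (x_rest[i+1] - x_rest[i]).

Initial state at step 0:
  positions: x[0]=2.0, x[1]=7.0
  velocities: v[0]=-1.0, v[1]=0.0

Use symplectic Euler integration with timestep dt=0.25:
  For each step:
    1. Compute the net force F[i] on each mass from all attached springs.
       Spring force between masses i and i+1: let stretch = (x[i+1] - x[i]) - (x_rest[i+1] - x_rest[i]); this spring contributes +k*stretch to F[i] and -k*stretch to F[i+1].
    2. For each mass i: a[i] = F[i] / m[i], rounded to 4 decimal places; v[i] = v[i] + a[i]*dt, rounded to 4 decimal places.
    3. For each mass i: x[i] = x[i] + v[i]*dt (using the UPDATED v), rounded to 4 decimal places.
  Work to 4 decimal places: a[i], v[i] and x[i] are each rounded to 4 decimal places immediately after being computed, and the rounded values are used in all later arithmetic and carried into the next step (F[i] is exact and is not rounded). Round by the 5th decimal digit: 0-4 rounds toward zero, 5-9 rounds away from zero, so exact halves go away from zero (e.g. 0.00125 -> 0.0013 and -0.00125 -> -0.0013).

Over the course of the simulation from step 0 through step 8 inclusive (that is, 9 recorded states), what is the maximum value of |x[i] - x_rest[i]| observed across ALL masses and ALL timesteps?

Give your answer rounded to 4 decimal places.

Answer: 2.3427

Derivation:
Step 0: x=[2.0000 7.0000] v=[-1.0000 0.0000]
Step 1: x=[1.8125 6.9688] v=[-0.7500 -0.1250]
Step 2: x=[1.6973 6.9014] v=[-0.4609 -0.2696]
Step 3: x=[1.6573 6.7964] v=[-0.1599 -0.4201]
Step 4: x=[1.6885 6.6558] v=[0.1249 -0.5625]
Step 5: x=[1.7802 6.4850] v=[0.3667 -0.6834]
Step 6: x=[1.9159 6.2921] v=[0.5429 -0.7715]
Step 7: x=[2.0752 6.0875] v=[0.6370 -0.8185]
Step 8: x=[2.2352 5.8825] v=[0.6401 -0.8201]
Max displacement = 2.3427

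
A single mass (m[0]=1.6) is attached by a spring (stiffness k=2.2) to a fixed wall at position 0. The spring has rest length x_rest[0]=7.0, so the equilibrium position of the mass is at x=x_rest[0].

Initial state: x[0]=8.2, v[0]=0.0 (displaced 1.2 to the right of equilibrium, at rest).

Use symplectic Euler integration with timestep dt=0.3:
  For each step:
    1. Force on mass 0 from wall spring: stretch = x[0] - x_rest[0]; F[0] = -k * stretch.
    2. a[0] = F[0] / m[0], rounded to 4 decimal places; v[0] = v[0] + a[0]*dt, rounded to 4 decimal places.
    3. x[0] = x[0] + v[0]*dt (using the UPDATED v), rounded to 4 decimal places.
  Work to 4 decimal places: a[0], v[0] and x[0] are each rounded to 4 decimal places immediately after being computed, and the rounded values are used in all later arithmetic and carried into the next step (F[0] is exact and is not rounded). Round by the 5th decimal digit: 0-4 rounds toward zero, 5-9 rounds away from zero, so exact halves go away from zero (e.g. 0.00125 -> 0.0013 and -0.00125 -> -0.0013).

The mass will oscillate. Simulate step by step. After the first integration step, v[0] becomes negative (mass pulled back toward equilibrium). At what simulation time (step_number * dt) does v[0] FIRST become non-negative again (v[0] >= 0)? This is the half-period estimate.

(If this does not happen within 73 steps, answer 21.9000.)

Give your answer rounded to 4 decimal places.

Answer: 2.7000

Derivation:
Step 0: x=[8.2000] v=[0.0000]
Step 1: x=[8.0515] v=[-0.4950]
Step 2: x=[7.7729] v=[-0.9287]
Step 3: x=[7.3987] v=[-1.2475]
Step 4: x=[6.9751] v=[-1.4120]
Step 5: x=[6.5546] v=[-1.4017]
Step 6: x=[6.1892] v=[-1.2180]
Step 7: x=[5.9242] v=[-0.8835]
Step 8: x=[5.7923] v=[-0.4397]
Step 9: x=[5.8099] v=[0.0585]
First v>=0 after going negative at step 9, time=2.7000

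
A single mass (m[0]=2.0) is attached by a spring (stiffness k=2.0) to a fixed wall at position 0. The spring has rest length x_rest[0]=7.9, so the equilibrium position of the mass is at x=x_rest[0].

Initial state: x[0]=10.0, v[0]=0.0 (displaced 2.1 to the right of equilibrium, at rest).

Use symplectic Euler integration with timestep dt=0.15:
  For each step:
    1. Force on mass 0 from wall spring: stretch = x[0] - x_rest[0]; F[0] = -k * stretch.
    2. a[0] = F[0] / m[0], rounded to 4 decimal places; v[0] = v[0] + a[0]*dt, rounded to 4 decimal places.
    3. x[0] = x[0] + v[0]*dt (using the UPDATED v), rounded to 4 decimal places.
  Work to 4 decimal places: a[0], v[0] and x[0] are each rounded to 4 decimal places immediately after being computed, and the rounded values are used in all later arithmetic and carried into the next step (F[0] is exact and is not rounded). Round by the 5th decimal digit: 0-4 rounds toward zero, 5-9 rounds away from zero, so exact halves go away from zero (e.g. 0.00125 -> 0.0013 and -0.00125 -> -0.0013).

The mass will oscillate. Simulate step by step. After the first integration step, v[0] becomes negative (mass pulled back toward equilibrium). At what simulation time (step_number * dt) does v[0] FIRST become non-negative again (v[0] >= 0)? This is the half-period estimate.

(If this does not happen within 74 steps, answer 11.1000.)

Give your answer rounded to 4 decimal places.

Answer: 3.1500

Derivation:
Step 0: x=[10.0000] v=[0.0000]
Step 1: x=[9.9528] v=[-0.3150]
Step 2: x=[9.8594] v=[-0.6229]
Step 3: x=[9.7219] v=[-0.9168]
Step 4: x=[9.5434] v=[-1.1901]
Step 5: x=[9.3279] v=[-1.4366]
Step 6: x=[9.0803] v=[-1.6508]
Step 7: x=[8.8061] v=[-1.8278]
Step 8: x=[8.5115] v=[-1.9637]
Step 9: x=[8.2032] v=[-2.0554]
Step 10: x=[7.8881] v=[-2.1009]
Step 11: x=[7.5732] v=[-2.0991]
Step 12: x=[7.2657] v=[-2.0501]
Step 13: x=[6.9725] v=[-1.9550]
Step 14: x=[6.7001] v=[-1.8159]
Step 15: x=[6.4547] v=[-1.6359]
Step 16: x=[6.2418] v=[-1.4191]
Step 17: x=[6.0662] v=[-1.1704]
Step 18: x=[5.9319] v=[-0.8953]
Step 19: x=[5.8419] v=[-0.6001]
Step 20: x=[5.7982] v=[-0.2914]
Step 21: x=[5.8018] v=[0.0239]
First v>=0 after going negative at step 21, time=3.1500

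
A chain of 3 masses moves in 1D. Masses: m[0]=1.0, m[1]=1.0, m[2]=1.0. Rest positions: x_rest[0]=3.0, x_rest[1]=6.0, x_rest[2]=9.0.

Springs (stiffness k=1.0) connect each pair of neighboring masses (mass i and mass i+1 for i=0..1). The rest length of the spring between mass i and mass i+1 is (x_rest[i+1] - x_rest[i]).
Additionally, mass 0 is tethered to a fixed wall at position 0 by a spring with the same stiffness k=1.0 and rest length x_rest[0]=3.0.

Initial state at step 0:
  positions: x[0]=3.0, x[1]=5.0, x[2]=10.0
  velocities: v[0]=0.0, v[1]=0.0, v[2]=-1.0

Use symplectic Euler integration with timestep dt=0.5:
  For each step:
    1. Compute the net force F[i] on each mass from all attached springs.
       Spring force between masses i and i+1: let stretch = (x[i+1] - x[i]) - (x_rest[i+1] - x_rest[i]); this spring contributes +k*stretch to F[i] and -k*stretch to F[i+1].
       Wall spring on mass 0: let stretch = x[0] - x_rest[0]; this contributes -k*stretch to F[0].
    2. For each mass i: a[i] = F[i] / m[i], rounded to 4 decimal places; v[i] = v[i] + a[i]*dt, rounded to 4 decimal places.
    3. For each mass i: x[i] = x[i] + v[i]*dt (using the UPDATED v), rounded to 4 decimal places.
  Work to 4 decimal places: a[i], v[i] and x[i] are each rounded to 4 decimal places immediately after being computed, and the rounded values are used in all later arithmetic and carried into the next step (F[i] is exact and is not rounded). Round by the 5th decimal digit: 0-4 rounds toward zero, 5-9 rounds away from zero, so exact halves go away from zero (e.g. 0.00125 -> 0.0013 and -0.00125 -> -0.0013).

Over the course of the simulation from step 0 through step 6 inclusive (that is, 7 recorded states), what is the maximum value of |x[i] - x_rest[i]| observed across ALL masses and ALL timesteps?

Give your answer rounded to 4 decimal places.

Answer: 1.8257

Derivation:
Step 0: x=[3.0000 5.0000 10.0000] v=[0.0000 0.0000 -1.0000]
Step 1: x=[2.7500 5.7500 9.0000] v=[-0.5000 1.5000 -2.0000]
Step 2: x=[2.5625 6.5625 7.9375] v=[-0.3750 1.6250 -2.1250]
Step 3: x=[2.7344 6.7188 7.2813] v=[0.3438 0.3125 -1.3125]
Step 4: x=[3.2188 6.0196 7.2344] v=[0.9688 -1.3985 -0.0938]
Step 5: x=[3.5987 4.9239 7.6338] v=[0.7598 -2.1915 0.7988]
Step 6: x=[3.4102 4.1743 8.1058] v=[-0.3770 -1.4992 0.9439]
Max displacement = 1.8257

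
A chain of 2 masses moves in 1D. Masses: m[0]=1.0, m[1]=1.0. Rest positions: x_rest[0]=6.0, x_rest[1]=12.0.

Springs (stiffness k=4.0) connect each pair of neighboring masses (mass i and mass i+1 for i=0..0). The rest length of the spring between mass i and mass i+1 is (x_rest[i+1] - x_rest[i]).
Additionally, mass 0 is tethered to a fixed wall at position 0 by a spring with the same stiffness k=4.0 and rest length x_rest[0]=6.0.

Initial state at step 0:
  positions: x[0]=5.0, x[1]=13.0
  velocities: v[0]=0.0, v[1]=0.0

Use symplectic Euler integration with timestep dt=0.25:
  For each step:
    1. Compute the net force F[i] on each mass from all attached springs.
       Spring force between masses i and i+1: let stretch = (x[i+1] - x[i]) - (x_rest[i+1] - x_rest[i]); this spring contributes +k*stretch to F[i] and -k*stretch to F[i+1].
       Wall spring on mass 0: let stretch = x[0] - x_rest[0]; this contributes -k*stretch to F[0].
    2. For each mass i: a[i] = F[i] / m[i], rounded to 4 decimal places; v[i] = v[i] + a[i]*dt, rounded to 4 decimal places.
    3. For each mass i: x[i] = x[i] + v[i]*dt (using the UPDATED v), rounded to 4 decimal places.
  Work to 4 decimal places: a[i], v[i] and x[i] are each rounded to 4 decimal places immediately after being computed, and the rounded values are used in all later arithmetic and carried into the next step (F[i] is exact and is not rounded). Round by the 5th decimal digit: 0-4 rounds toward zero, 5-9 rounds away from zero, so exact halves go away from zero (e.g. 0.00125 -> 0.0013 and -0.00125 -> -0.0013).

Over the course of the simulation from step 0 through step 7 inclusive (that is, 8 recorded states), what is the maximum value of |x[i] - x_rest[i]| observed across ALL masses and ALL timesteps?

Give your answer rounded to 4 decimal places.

Step 0: x=[5.0000 13.0000] v=[0.0000 0.0000]
Step 1: x=[5.7500 12.5000] v=[3.0000 -2.0000]
Step 2: x=[6.7500 11.8125] v=[4.0000 -2.7500]
Step 3: x=[7.3281 11.3594] v=[2.3125 -1.8125]
Step 4: x=[7.0820 11.3985] v=[-0.9843 0.1562]
Step 5: x=[6.1446 11.8584] v=[-3.7498 1.8397]
Step 6: x=[5.0995 12.3899] v=[-4.1806 2.1259]
Step 7: x=[4.6021 12.5988] v=[-1.9897 0.8355]
Max displacement = 1.3979

Answer: 1.3979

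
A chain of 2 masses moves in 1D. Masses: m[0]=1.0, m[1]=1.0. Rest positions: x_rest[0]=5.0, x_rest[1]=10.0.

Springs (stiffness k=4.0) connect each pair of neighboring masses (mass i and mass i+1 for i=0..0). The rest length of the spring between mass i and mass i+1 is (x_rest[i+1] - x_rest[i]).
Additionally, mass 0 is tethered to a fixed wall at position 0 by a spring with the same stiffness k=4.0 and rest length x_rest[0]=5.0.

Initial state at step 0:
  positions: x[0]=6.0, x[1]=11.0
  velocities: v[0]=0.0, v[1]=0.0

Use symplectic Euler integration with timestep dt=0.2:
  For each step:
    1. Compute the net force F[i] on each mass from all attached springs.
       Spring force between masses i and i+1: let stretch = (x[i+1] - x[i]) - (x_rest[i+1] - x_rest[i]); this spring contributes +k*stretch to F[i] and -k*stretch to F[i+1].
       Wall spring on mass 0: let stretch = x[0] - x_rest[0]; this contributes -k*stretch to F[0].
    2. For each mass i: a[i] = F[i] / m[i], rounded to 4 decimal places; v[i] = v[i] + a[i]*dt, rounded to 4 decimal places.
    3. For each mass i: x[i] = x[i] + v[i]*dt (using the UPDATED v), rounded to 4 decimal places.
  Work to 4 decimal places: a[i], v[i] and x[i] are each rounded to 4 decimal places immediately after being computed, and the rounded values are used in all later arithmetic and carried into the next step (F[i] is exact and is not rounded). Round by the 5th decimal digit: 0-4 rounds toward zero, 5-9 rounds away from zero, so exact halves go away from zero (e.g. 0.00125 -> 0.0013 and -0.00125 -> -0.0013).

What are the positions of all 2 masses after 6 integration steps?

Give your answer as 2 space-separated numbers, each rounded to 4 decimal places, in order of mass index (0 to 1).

Answer: 4.8493 10.0275

Derivation:
Step 0: x=[6.0000 11.0000] v=[0.0000 0.0000]
Step 1: x=[5.8400 11.0000] v=[-0.8000 0.0000]
Step 2: x=[5.5712 10.9744] v=[-1.3440 -0.1280]
Step 3: x=[5.2755 10.8843] v=[-1.4784 -0.4506]
Step 4: x=[5.0331 10.6968] v=[-1.2118 -0.9376]
Step 5: x=[4.8916 10.4031] v=[-0.7073 -1.4686]
Step 6: x=[4.8493 10.0275] v=[-0.2114 -1.8778]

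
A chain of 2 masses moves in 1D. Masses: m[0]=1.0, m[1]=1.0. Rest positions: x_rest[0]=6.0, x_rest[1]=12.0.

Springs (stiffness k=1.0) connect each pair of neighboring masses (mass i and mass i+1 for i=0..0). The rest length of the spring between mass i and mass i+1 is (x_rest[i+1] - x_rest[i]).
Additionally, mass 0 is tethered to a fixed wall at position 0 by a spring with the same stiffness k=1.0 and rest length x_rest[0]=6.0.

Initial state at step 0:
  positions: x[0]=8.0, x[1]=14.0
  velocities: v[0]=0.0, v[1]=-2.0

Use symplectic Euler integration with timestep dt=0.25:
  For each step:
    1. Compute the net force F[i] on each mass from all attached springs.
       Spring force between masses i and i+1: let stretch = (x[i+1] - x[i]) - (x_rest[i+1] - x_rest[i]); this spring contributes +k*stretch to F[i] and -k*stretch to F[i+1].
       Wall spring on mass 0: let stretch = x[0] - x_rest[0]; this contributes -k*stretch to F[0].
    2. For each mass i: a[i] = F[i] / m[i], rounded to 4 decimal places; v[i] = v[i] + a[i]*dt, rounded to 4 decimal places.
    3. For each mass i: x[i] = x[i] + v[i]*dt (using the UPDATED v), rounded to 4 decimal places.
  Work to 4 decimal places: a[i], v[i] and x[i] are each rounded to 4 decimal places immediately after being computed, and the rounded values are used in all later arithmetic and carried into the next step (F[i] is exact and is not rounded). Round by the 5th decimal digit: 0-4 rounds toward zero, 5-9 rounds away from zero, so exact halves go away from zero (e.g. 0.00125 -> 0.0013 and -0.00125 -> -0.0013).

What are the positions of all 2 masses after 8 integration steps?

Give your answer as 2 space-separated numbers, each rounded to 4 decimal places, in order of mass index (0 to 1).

Answer: 4.3946 10.7476

Derivation:
Step 0: x=[8.0000 14.0000] v=[0.0000 -2.0000]
Step 1: x=[7.8750 13.5000] v=[-0.5000 -2.0000]
Step 2: x=[7.6094 13.0234] v=[-1.0625 -1.9063]
Step 3: x=[7.2066 12.5835] v=[-1.6114 -1.7598]
Step 4: x=[6.6894 12.1825] v=[-2.0688 -1.6040]
Step 5: x=[6.0974 11.8132] v=[-2.3679 -1.4773]
Step 6: x=[5.4816 11.4616] v=[-2.4633 -1.4063]
Step 7: x=[4.8969 11.1113] v=[-2.3387 -1.4013]
Step 8: x=[4.3946 10.7476] v=[-2.0093 -1.4549]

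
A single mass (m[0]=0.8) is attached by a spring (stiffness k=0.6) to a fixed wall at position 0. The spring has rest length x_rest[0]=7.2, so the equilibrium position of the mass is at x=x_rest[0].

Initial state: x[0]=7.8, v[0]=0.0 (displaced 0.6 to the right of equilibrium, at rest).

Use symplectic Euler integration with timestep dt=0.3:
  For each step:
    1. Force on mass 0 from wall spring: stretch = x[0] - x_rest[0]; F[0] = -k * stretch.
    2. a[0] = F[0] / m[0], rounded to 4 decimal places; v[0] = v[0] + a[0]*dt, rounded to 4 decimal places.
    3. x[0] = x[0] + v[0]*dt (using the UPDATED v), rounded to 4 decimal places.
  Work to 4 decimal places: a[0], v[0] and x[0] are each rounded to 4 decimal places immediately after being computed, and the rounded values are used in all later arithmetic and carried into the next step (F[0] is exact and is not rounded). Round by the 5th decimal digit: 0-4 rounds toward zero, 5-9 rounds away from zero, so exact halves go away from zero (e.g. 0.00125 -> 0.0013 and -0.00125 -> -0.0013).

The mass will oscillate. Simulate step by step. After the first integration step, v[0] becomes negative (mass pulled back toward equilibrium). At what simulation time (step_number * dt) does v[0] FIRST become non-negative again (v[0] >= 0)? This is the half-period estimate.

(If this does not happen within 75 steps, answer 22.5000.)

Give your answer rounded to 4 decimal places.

Answer: 3.9000

Derivation:
Step 0: x=[7.8000] v=[0.0000]
Step 1: x=[7.7595] v=[-0.1350]
Step 2: x=[7.6812] v=[-0.2609]
Step 3: x=[7.5704] v=[-0.3692]
Step 4: x=[7.4347] v=[-0.4525]
Step 5: x=[7.2831] v=[-0.5053]
Step 6: x=[7.1259] v=[-0.5240]
Step 7: x=[6.9737] v=[-0.5073]
Step 8: x=[6.8368] v=[-0.4564]
Step 9: x=[6.7244] v=[-0.3747]
Step 10: x=[6.6441] v=[-0.2677]
Step 11: x=[6.6013] v=[-0.1426]
Step 12: x=[6.5989] v=[-0.0079]
Step 13: x=[6.6371] v=[0.1273]
First v>=0 after going negative at step 13, time=3.9000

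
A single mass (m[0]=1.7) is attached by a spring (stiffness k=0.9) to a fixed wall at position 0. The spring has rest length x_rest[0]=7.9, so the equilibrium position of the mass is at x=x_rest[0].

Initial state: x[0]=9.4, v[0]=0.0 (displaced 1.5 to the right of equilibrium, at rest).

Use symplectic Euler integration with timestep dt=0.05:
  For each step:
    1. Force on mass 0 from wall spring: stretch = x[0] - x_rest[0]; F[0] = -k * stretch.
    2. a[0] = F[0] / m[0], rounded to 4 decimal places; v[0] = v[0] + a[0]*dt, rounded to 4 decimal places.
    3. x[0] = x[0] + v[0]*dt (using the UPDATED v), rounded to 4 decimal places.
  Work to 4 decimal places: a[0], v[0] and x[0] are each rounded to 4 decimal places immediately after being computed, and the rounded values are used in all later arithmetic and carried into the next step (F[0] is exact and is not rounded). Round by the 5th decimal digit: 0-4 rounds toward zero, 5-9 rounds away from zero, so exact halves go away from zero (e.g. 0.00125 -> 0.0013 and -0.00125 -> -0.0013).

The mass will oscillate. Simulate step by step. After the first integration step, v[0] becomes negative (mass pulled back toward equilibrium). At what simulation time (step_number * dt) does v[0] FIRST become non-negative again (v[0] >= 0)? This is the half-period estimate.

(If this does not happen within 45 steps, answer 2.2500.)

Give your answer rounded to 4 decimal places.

Step 0: x=[9.4000] v=[0.0000]
Step 1: x=[9.3980] v=[-0.0397]
Step 2: x=[9.3940] v=[-0.0794]
Step 3: x=[9.3881] v=[-0.1189]
Step 4: x=[9.3802] v=[-0.1583]
Step 5: x=[9.3703] v=[-0.1975]
Step 6: x=[9.3585] v=[-0.2364]
Step 7: x=[9.3448] v=[-0.2750]
Step 8: x=[9.3291] v=[-0.3132]
Step 9: x=[9.3116] v=[-0.3510]
Step 10: x=[9.2922] v=[-0.3884]
Step 11: x=[9.2709] v=[-0.4253]
Step 12: x=[9.2478] v=[-0.4616]
Step 13: x=[9.2229] v=[-0.4973]
Step 14: x=[9.1963] v=[-0.5323]
Step 15: x=[9.1680] v=[-0.5666]
Step 16: x=[9.1380] v=[-0.6002]
Step 17: x=[9.1064] v=[-0.6330]
Step 18: x=[9.0732] v=[-0.6649]
Step 19: x=[9.0384] v=[-0.6960]
Step 20: x=[9.0021] v=[-0.7261]
Step 21: x=[8.9643] v=[-0.7553]
Step 22: x=[8.9251] v=[-0.7835]
Step 23: x=[8.8846] v=[-0.8106]
Step 24: x=[8.8428] v=[-0.8367]
Step 25: x=[8.7997] v=[-0.8617]
Step 26: x=[8.7554] v=[-0.8855]
Step 27: x=[8.7100] v=[-0.9081]
Step 28: x=[8.6635] v=[-0.9295]
Step 29: x=[8.6160] v=[-0.9497]
Step 30: x=[8.5676] v=[-0.9687]
Step 31: x=[8.5183] v=[-0.9864]
Step 32: x=[8.4682] v=[-1.0028]
Step 33: x=[8.4173] v=[-1.0178]
Step 34: x=[8.3657] v=[-1.0315]
Step 35: x=[8.3135] v=[-1.0438]
Step 36: x=[8.2608] v=[-1.0547]
Step 37: x=[8.2076] v=[-1.0643]
Step 38: x=[8.1540] v=[-1.0724]
Step 39: x=[8.1000] v=[-1.0791]
Step 40: x=[8.0458] v=[-1.0844]
Step 41: x=[7.9914] v=[-1.0883]
Step 42: x=[7.9369] v=[-1.0907]
Step 43: x=[7.8823] v=[-1.0917]
Step 44: x=[7.8277] v=[-1.0912]
Step 45: x=[7.7732] v=[-1.0893]
v[0] did not become non-negative within 45 steps; using fallback time=2.2500

Answer: 2.2500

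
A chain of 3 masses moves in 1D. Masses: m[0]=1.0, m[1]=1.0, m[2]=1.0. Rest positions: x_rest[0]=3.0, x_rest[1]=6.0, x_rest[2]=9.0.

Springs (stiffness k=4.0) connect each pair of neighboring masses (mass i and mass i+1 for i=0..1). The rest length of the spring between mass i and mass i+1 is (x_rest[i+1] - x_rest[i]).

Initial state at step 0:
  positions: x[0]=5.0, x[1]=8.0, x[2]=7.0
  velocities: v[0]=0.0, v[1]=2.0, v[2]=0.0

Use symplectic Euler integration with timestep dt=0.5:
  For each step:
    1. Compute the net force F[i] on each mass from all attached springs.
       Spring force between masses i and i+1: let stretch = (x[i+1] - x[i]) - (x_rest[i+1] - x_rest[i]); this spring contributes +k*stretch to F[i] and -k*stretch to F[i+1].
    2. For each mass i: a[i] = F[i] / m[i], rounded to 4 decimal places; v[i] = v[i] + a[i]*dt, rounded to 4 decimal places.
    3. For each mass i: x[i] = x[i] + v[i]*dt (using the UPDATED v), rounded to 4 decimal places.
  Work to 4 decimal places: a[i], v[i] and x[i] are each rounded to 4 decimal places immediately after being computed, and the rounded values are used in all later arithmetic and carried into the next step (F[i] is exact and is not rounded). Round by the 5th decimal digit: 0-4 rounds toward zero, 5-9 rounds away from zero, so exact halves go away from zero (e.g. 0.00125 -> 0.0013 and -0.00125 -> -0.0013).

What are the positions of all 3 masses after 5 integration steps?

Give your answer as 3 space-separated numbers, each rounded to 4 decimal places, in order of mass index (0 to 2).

Step 0: x=[5.0000 8.0000 7.0000] v=[0.0000 2.0000 0.0000]
Step 1: x=[5.0000 5.0000 11.0000] v=[0.0000 -6.0000 8.0000]
Step 2: x=[2.0000 8.0000 12.0000] v=[-6.0000 6.0000 2.0000]
Step 3: x=[2.0000 9.0000 12.0000] v=[0.0000 2.0000 0.0000]
Step 4: x=[6.0000 6.0000 12.0000] v=[8.0000 -6.0000 0.0000]
Step 5: x=[7.0000 9.0000 9.0000] v=[2.0000 6.0000 -6.0000]

Answer: 7.0000 9.0000 9.0000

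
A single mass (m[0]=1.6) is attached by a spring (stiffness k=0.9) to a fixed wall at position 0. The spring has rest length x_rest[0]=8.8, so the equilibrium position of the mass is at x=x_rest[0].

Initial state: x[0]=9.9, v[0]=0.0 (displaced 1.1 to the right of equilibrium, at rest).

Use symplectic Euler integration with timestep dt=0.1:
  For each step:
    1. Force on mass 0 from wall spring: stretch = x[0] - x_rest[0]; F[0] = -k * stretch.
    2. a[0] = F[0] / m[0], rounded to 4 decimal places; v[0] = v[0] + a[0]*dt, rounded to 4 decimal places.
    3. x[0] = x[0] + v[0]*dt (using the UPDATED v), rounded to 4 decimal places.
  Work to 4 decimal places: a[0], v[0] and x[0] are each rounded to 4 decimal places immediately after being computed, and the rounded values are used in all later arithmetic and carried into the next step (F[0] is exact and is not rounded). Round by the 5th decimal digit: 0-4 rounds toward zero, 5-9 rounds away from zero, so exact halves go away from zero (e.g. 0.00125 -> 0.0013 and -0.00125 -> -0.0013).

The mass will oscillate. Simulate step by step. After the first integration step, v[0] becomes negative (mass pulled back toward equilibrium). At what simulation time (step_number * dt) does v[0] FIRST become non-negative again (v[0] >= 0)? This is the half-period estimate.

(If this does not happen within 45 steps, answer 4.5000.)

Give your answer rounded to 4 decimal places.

Answer: 4.2000

Derivation:
Step 0: x=[9.9000] v=[0.0000]
Step 1: x=[9.8938] v=[-0.0619]
Step 2: x=[9.8815] v=[-0.1234]
Step 3: x=[9.8631] v=[-0.1842]
Step 4: x=[9.8387] v=[-0.2440]
Step 5: x=[9.8085] v=[-0.3024]
Step 6: x=[9.7726] v=[-0.3591]
Step 7: x=[9.7312] v=[-0.4138]
Step 8: x=[9.6846] v=[-0.4662]
Step 9: x=[9.6330] v=[-0.5160]
Step 10: x=[9.5767] v=[-0.5629]
Step 11: x=[9.5160] v=[-0.6066]
Step 12: x=[9.4513] v=[-0.6469]
Step 13: x=[9.3830] v=[-0.6835]
Step 14: x=[9.3114] v=[-0.7163]
Step 15: x=[9.2369] v=[-0.7451]
Step 16: x=[9.1599] v=[-0.7697]
Step 17: x=[9.0809] v=[-0.7899]
Step 18: x=[9.0003] v=[-0.8057]
Step 19: x=[8.9186] v=[-0.8170]
Step 20: x=[8.8362] v=[-0.8237]
Step 21: x=[8.7536] v=[-0.8257]
Step 22: x=[8.6713] v=[-0.8231]
Step 23: x=[8.5897] v=[-0.8159]
Step 24: x=[8.5093] v=[-0.8041]
Step 25: x=[8.4305] v=[-0.7878]
Step 26: x=[8.3538] v=[-0.7670]
Step 27: x=[8.2796] v=[-0.7419]
Step 28: x=[8.2083] v=[-0.7126]
Step 29: x=[8.1404] v=[-0.6793]
Step 30: x=[8.0762] v=[-0.6422]
Step 31: x=[8.0161] v=[-0.6015]
Step 32: x=[7.9604] v=[-0.5574]
Step 33: x=[7.9094] v=[-0.5102]
Step 34: x=[7.8634] v=[-0.4601]
Step 35: x=[7.8227] v=[-0.4074]
Step 36: x=[7.7875] v=[-0.3524]
Step 37: x=[7.7580] v=[-0.2955]
Step 38: x=[7.7343] v=[-0.2369]
Step 39: x=[7.7166] v=[-0.1770]
Step 40: x=[7.7050] v=[-0.1161]
Step 41: x=[7.6996] v=[-0.0545]
Step 42: x=[7.7003] v=[0.0074]
First v>=0 after going negative at step 42, time=4.2000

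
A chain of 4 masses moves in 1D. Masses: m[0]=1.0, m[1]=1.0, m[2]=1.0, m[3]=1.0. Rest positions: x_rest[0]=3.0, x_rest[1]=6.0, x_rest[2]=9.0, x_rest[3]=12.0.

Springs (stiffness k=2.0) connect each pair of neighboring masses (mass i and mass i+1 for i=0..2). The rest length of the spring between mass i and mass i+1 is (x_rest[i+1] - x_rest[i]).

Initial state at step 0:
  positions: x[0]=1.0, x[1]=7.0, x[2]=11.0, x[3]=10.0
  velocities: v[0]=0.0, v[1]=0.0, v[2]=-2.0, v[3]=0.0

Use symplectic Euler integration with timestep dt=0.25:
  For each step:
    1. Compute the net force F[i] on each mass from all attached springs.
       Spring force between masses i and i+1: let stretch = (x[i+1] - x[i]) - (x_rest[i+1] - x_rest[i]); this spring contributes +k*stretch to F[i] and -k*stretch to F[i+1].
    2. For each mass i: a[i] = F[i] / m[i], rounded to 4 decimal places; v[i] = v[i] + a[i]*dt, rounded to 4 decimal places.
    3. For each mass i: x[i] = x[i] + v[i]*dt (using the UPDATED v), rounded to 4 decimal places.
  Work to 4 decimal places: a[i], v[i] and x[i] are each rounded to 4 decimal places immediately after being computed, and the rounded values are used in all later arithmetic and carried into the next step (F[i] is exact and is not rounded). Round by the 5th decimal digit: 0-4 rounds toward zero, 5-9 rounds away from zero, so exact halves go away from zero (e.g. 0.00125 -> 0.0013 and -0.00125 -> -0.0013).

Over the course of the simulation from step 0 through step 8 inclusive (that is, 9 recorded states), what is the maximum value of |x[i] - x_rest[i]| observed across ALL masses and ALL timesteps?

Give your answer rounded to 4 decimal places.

Answer: 3.1701

Derivation:
Step 0: x=[1.0000 7.0000 11.0000 10.0000] v=[0.0000 0.0000 -2.0000 0.0000]
Step 1: x=[1.3750 6.7500 9.8750 10.5000] v=[1.5000 -1.0000 -4.5000 2.0000]
Step 2: x=[2.0469 6.2188 8.4375 11.2969] v=[2.6875 -2.1250 -5.7500 3.1875]
Step 3: x=[2.8653 5.4434 7.0801 12.1114] v=[3.2735 -3.1016 -5.4297 3.2578]
Step 4: x=[3.6310 4.5503 6.1470 12.6720] v=[3.0626 -3.5723 -3.7324 2.2422]
Step 5: x=[4.1366 3.7419 5.8299 12.7919] v=[2.0223 -3.2336 -1.2683 0.4797]
Step 6: x=[4.2179 3.2438 6.1221 12.4166] v=[0.3250 -1.9923 1.1687 -1.5013]
Step 7: x=[3.8024 3.2273 6.8413 11.6295] v=[-1.6621 -0.0661 2.8768 -3.1486]
Step 8: x=[2.9400 3.7344 7.7073 10.6188] v=[-3.4497 2.0285 3.4639 -4.0427]
Max displacement = 3.1701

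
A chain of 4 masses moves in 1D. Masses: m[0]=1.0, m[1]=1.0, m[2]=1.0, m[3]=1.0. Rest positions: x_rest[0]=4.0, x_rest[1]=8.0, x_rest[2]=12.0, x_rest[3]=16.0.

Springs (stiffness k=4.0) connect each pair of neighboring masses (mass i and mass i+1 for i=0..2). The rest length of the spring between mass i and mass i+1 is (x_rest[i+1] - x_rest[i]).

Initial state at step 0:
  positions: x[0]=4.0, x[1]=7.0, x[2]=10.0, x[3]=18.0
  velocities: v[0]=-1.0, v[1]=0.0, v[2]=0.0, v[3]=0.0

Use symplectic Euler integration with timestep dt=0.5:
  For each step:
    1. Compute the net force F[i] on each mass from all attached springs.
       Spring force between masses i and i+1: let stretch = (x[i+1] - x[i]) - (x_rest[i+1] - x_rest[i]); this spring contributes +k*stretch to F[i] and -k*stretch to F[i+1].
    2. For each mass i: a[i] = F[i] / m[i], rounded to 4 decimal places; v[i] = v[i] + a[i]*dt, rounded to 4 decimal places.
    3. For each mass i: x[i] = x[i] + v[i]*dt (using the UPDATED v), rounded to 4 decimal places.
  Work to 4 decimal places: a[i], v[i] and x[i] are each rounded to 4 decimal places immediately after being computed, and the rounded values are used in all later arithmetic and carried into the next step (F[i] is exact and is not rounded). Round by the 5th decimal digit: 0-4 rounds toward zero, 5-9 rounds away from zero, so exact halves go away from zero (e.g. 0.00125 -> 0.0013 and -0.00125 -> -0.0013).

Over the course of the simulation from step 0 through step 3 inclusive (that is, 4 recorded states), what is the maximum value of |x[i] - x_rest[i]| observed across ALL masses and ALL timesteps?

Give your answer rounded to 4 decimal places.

Answer: 3.0000

Derivation:
Step 0: x=[4.0000 7.0000 10.0000 18.0000] v=[-1.0000 0.0000 0.0000 0.0000]
Step 1: x=[2.5000 7.0000 15.0000 14.0000] v=[-3.0000 0.0000 10.0000 -8.0000]
Step 2: x=[1.5000 10.5000 11.0000 15.0000] v=[-2.0000 7.0000 -8.0000 2.0000]
Step 3: x=[5.5000 5.5000 10.5000 16.0000] v=[8.0000 -10.0000 -1.0000 2.0000]
Max displacement = 3.0000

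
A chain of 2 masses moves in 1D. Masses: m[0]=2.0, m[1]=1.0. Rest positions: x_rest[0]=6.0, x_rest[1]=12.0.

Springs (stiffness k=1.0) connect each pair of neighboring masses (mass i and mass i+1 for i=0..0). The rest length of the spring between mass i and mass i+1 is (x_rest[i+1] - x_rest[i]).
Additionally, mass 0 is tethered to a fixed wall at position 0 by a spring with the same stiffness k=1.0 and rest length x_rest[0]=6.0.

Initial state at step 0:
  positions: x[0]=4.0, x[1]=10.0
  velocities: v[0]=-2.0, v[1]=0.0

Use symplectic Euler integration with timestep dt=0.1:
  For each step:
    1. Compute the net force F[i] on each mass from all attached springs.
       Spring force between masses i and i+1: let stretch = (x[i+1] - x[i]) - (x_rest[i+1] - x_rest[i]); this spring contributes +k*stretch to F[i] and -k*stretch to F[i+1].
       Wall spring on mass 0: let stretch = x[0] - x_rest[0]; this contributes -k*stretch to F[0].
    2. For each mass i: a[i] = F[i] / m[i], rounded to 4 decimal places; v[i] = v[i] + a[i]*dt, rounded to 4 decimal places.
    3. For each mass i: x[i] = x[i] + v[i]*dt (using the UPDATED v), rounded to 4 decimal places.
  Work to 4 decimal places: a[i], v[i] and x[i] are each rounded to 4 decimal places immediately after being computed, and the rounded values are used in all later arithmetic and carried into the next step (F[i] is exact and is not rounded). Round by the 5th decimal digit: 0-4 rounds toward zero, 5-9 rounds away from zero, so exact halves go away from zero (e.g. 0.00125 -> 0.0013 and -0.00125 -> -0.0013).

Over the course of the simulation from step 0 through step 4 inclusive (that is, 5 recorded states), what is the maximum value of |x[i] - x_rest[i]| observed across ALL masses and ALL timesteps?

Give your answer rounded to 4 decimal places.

Answer: 2.6816

Derivation:
Step 0: x=[4.0000 10.0000] v=[-2.0000 0.0000]
Step 1: x=[3.8100 10.0000] v=[-1.9000 0.0000]
Step 2: x=[3.6319 9.9981] v=[-1.7810 -0.0190]
Step 3: x=[3.4675 9.9925] v=[-1.6443 -0.0556]
Step 4: x=[3.3184 9.9817] v=[-1.4914 -0.1081]
Max displacement = 2.6816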